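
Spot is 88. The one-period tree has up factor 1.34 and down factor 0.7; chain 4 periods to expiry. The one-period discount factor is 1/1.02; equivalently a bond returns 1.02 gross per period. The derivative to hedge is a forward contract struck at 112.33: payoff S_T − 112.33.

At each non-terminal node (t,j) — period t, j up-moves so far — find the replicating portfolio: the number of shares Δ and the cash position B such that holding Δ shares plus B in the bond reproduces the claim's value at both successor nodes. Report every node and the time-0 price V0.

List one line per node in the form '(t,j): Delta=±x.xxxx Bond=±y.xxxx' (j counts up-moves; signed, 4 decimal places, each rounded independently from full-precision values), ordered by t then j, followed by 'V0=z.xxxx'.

Risk-neutral probability p* = (R−d)/(u−d) = (1.02−0.7)/(1.34−0.7) = 0.5000.
Terminal values V(4,·): V(4,0)=-91.2012, V(4,1)=-71.8834, V(4,2)=-34.9037, V(4,3)=35.8860, V(4,4)=171.3978
Node (3,0) S=30.1840: V=(p*·-71.8834+(1−p*)·-91.2012)/1.02=-79.9435; Δ=(-71.8834−-91.2012)/(40.4466−21.1288)=1.0000; B=V−Δ·S=-110.1275
Node (3,1) S=57.7808: V=(p*·-34.9037+(1−p*)·-71.8834)/1.02=-52.3467; Δ=(-34.9037−-71.8834)/(77.4263−40.4466)=1.0000; B=V−Δ·S=-110.1275
Node (3,2) S=110.6090: V=(p*·35.8860+(1−p*)·-34.9037)/1.02=0.4815; Δ=(35.8860−-34.9037)/(148.2160−77.4263)=1.0000; B=V−Δ·S=-110.1275
Node (3,3) S=211.7372: V=(p*·171.3978+(1−p*)·35.8860)/1.02=101.6097; Δ=(171.3978−35.8860)/(283.7278−148.2160)=1.0000; B=V−Δ·S=-110.1275
Node (2,0) S=43.1200: V=(p*·-52.3467+(1−p*)·-79.9435)/1.02=-64.8481; Δ=(-52.3467−-79.9435)/(57.7808−30.1840)=1.0000; B=V−Δ·S=-107.9681
Node (2,1) S=82.5440: V=(p*·0.4815+(1−p*)·-52.3467)/1.02=-25.4241; Δ=(0.4815−-52.3467)/(110.6090−57.7808)=1.0000; B=V−Δ·S=-107.9681
Node (2,2) S=158.0128: V=(p*·101.6097+(1−p*)·0.4815)/1.02=50.0447; Δ=(101.6097−0.4815)/(211.7372−110.6090)=1.0000; B=V−Δ·S=-107.9681
Node (1,0) S=61.6000: V=(p*·-25.4241+(1−p*)·-64.8481)/1.02=-44.2511; Δ=(-25.4241−-64.8481)/(82.5440−43.1200)=1.0000; B=V−Δ·S=-105.8511
Node (1,1) S=117.9200: V=(p*·50.0447+(1−p*)·-25.4241)/1.02=12.0689; Δ=(50.0447−-25.4241)/(158.0128−82.5440)=1.0000; B=V−Δ·S=-105.8511
Node (0,0) S=88.0000: V=(p*·12.0689+(1−p*)·-44.2511)/1.02=-15.7756; Δ=(12.0689−-44.2511)/(117.9200−61.6000)=1.0000; B=V−Δ·S=-103.7756
Root portfolio cost Δ·88+B reproduces V0=-15.7756.

(0,0): Delta=1.0000 Bond=-103.7756
(1,0): Delta=1.0000 Bond=-105.8511
(1,1): Delta=1.0000 Bond=-105.8511
(2,0): Delta=1.0000 Bond=-107.9681
(2,1): Delta=1.0000 Bond=-107.9681
(2,2): Delta=1.0000 Bond=-107.9681
(3,0): Delta=1.0000 Bond=-110.1275
(3,1): Delta=1.0000 Bond=-110.1275
(3,2): Delta=1.0000 Bond=-110.1275
(3,3): Delta=1.0000 Bond=-110.1275
V0=-15.7756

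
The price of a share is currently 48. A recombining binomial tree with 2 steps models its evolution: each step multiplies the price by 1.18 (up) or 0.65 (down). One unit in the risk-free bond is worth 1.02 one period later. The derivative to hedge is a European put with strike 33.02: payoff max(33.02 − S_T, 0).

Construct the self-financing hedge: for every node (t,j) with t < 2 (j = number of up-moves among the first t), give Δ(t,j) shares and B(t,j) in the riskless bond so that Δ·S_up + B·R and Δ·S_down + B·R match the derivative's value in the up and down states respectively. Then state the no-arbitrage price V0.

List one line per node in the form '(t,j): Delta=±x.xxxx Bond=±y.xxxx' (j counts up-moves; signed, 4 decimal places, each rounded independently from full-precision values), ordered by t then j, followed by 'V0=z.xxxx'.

The replicating-portfolio and risk-neutral prices coincide; use p* = (1.02−0.65)/(1.18−0.65) = 0.6981 for the latter.
Terminal payoffs: V(2,0)=12.7400, V(2,1)=0.0000, V(2,2)=0.0000
(1,0): S=31.2000. Δ = (V_up−V_dn)/(S_up−S_dn) = (0.0000−12.7400)/(36.8160−20.2800) = -0.7704. V = [p*·0.0000 + (1−p*)·12.7400]/1.02 = 3.7706. B = V − Δ·S = 27.8084.
(1,1): S=56.6400. Δ = (V_up−V_dn)/(S_up−S_dn) = (0.0000−0.0000)/(66.8352−36.8160) = 0.0000. V = [p*·0.0000 + (1−p*)·0.0000]/1.02 = 0.0000. B = V − Δ·S = 0.0000.
(0,0): S=48.0000. Δ = (V_up−V_dn)/(S_up−S_dn) = (0.0000−3.7706)/(56.6400−31.2000) = -0.1482. V = [p*·0.0000 + (1−p*)·3.7706]/1.02 = 1.1160. B = V − Δ·S = 8.2304.
Root portfolio cost Δ·48+B reproduces V0=1.1160.

(0,0): Delta=-0.1482 Bond=8.2304
(1,0): Delta=-0.7704 Bond=27.8084
(1,1): Delta=0.0000 Bond=0.0000
V0=1.1160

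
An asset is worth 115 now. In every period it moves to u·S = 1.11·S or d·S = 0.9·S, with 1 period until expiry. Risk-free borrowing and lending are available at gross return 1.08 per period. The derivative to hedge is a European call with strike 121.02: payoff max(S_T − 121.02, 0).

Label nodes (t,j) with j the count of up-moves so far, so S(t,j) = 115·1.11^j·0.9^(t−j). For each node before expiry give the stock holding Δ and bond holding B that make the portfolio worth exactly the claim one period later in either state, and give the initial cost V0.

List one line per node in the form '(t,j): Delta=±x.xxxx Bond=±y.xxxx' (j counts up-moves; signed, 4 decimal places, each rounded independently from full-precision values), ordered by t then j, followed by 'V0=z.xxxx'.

(0,0): Delta=0.2745 Bond=-26.3095
V0=5.2619

Risk-neutral probability p* = (R−d)/(u−d) = (1.08−0.9)/(1.11−0.9) = 0.8571.
At expiry t=1: V(1,0)=0.0000, V(1,1)=6.6300
(0,0): S=115.0000. Δ = (V_up−V_dn)/(S_up−S_dn) = (6.6300−0.0000)/(127.6500−103.5000) = 0.2745. V = [p*·6.6300 + (1−p*)·0.0000]/1.08 = 5.2619. B = V − Δ·S = -26.3095.
Each (Δ,B) replicates both successor values, so the strategy is self-financing and V0 is arbitrage-free.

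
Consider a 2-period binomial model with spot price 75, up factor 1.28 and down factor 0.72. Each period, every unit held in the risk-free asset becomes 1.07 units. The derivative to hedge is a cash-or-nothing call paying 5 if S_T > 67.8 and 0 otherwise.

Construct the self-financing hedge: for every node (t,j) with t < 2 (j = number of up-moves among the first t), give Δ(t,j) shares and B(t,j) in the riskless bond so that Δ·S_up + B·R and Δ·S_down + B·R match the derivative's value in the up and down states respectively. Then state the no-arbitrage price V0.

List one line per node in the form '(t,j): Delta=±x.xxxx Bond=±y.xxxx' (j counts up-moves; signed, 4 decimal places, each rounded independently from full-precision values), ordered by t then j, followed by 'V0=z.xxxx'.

Under the risk-neutral measure, an up-move has probability p* = (R−d)/(u−d) = 0.6250 and values discount at R = 1.07.
Terminal payoffs: V(2,0)=0.0000, V(2,1)=5.0000, V(2,2)=5.0000
(1,0): S=54.0000. Δ = (V_up−V_dn)/(S_up−S_dn) = (5.0000−0.0000)/(69.1200−38.8800) = 0.1653. V = [p*·5.0000 + (1−p*)·0.0000]/1.07 = 2.9206. B = V − Δ·S = -6.0080.
(1,1): S=96.0000. Δ = (V_up−V_dn)/(S_up−S_dn) = (5.0000−5.0000)/(122.8800−69.1200) = 0.0000. V = [p*·5.0000 + (1−p*)·5.0000]/1.07 = 4.6729. B = V − Δ·S = 4.6729.
(0,0): S=75.0000. Δ = (V_up−V_dn)/(S_up−S_dn) = (4.6729−2.9206)/(96.0000−54.0000) = 0.0417. V = [p*·4.6729 + (1−p*)·2.9206]/1.07 = 3.7531. B = V − Δ·S = 0.6239.
The time-0 hedge costs 3.7531, which is the no-arbitrage price.

(0,0): Delta=0.0417 Bond=0.6239
(1,0): Delta=0.1653 Bond=-6.0080
(1,1): Delta=0.0000 Bond=4.6729
V0=3.7531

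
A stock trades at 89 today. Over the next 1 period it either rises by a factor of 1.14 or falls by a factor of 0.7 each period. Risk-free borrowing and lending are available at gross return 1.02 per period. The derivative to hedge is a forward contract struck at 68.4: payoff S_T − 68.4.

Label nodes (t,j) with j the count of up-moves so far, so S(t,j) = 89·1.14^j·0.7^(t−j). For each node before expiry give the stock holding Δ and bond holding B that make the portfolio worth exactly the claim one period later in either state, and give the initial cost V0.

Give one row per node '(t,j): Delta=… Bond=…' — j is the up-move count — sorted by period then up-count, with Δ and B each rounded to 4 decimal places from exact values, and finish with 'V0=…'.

(0,0): Delta=1.0000 Bond=-67.0588
V0=21.9412

No-arbitrage ⇒ martingale measure with p* = (R−d)/(u−d) = 0.7273.
Payoff layer (t=1): V(1,0)=-6.1000, V(1,1)=33.0600
(0,0): S=89.0000. Δ = (V_up−V_dn)/(S_up−S_dn) = (33.0600−-6.1000)/(101.4600−62.3000) = 1.0000. V = [p*·33.0600 + (1−p*)·-6.1000]/1.02 = 21.9412. B = V − Δ·S = -67.0588.
Check: Δ(0,0)·S0 + B(0,0) = 21.9412 = V0.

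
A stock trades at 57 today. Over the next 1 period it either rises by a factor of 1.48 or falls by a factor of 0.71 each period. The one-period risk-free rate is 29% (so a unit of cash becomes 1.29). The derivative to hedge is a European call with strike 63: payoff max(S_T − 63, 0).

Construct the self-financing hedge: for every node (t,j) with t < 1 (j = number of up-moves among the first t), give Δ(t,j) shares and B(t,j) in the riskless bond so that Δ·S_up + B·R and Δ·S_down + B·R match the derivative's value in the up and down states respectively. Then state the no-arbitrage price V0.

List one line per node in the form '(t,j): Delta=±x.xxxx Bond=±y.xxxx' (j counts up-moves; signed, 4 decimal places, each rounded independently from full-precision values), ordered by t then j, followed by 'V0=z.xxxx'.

Since d<R<u, set p* = (R−d)/(u−d) = 0.7532; price each node as the discounted p*-expectation of its children.
At expiry t=1: V(1,0)=0.0000, V(1,1)=21.3600
  t=0,j=0: stock 57.0000 → up 84.3600 (V=21.3600), down 40.4700 (V=0.0000). Price 12.4724; hedge Δ=0.4867, bond B=-15.2679.
Root portfolio cost Δ·57+B reproduces V0=12.4724.

(0,0): Delta=0.4867 Bond=-15.2679
V0=12.4724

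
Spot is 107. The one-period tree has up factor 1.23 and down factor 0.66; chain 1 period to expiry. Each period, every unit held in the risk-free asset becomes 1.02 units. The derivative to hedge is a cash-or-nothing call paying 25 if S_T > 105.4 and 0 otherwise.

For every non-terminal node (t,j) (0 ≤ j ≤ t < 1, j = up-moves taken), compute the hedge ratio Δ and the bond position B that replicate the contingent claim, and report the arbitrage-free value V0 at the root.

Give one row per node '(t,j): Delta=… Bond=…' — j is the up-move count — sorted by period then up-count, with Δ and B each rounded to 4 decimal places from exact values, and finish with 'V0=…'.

(0,0): Delta=0.4099 Bond=-28.3798
V0=15.4799

Risk-neutral probability p* = (R−d)/(u−d) = (1.02−0.66)/(1.23−0.66) = 0.6316.
Terminal values V(1,·): V(1,0)=0.0000, V(1,1)=25.0000
(0,0): S=107.0000. Δ = (V_up−V_dn)/(S_up−S_dn) = (25.0000−0.0000)/(131.6100−70.6200) = 0.4099. V = [p*·25.0000 + (1−p*)·0.0000]/1.02 = 15.4799. B = V − Δ·S = -28.3798.
The time-0 hedge costs 15.4799, which is the no-arbitrage price.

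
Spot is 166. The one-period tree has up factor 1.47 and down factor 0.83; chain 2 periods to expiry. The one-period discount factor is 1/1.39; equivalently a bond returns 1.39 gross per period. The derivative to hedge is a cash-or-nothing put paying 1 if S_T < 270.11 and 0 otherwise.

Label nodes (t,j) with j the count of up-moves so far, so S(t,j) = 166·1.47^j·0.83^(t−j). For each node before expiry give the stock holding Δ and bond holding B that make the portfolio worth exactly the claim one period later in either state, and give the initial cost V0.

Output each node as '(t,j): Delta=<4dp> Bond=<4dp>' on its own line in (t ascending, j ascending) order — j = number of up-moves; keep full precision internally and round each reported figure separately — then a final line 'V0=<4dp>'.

(0,0): Delta=-0.0059 Bond=1.1049
(1,0): Delta=0.0000 Bond=0.7194
(1,1): Delta=-0.0064 Bond=1.6524
V0=0.1213

Under the risk-neutral measure, an up-move has probability p* = (R−d)/(u−d) = 0.8750 and values discount at R = 1.39.
Payoff layer (t=2): V(2,0)=1.0000, V(2,1)=1.0000, V(2,2)=0.0000
(1,0): S=137.7800. Δ = (V_up−V_dn)/(S_up−S_dn) = (1.0000−1.0000)/(202.5366−114.3574) = 0.0000. V = [p*·1.0000 + (1−p*)·1.0000]/1.39 = 0.7194. B = V − Δ·S = 0.7194.
(1,1): S=244.0200. Δ = (V_up−V_dn)/(S_up−S_dn) = (0.0000−1.0000)/(358.7094−202.5366) = -0.0064. V = [p*·0.0000 + (1−p*)·1.0000]/1.39 = 0.0899. B = V − Δ·S = 1.6524.
(0,0): S=166.0000. Δ = (V_up−V_dn)/(S_up−S_dn) = (0.0899−0.7194)/(244.0200−137.7800) = -0.0059. V = [p*·0.0899 + (1−p*)·0.7194]/1.39 = 0.1213. B = V − Δ·S = 1.1049.
Self-financing check: at every node Δ·S+B equals the discounted successor values.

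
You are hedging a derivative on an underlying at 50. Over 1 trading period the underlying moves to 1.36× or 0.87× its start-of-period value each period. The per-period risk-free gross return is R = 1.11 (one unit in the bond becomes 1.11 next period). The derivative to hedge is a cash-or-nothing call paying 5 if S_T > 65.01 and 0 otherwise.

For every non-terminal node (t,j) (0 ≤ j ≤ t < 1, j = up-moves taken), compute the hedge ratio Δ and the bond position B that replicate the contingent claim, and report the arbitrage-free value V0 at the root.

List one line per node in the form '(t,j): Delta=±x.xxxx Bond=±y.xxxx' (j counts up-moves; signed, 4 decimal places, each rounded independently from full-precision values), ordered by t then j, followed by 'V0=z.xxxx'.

Under the risk-neutral measure, an up-move has probability p* = (R−d)/(u−d) = 0.4898 and values discount at R = 1.11.
Terminal values V(1,·): V(1,0)=0.0000, V(1,1)=5.0000
Node (0,0) S=50.0000: V=(p*·5.0000+(1−p*)·0.0000)/1.11=2.2063; Δ=(5.0000−0.0000)/(68.0000−43.5000)=0.2041; B=V−Δ·S=-7.9978
Each (Δ,B) replicates both successor values, so the strategy is self-financing and V0 is arbitrage-free.

(0,0): Delta=0.2041 Bond=-7.9978
V0=2.2063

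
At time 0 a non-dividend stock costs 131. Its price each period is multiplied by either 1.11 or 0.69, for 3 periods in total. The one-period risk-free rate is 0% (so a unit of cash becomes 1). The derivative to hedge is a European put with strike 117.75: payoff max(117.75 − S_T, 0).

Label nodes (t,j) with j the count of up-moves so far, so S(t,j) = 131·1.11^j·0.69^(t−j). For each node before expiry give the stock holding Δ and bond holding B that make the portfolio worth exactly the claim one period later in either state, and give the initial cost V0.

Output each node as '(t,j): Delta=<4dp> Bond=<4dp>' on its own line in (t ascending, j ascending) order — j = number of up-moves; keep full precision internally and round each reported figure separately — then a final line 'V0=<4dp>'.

Risk-neutral probability p* = (R−d)/(u−d) = (1−0.69)/(1.11−0.69) = 0.7381.
Payoff layer (t=3): V(3,0)=74.7153, V(3,1)=48.5203, V(3,2)=6.3805, V(3,3)=0.0000
(2,0): S=62.3691. Δ = (V_up−V_dn)/(S_up−S_dn) = (48.5203−74.7153)/(69.2297−43.0347) = -1.0000. V = [p*·48.5203 + (1−p*)·74.7153]/1 = 55.3809. B = V − Δ·S = 117.7500.
(2,1): S=100.3329. Δ = (V_up−V_dn)/(S_up−S_dn) = (6.3805−48.5203)/(111.3695−69.2297) = -1.0000. V = [p*·6.3805 + (1−p*)·48.5203]/1 = 17.4171. B = V − Δ·S = 117.7500.
(2,2): S=161.4051. Δ = (V_up−V_dn)/(S_up−S_dn) = (0.0000−6.3805)/(179.1597−111.3695) = -0.0941. V = [p*·0.0000 + (1−p*)·6.3805]/1 = 1.6711. B = V − Δ·S = 16.8627.
(1,0): S=90.3900. Δ = (V_up−V_dn)/(S_up−S_dn) = (17.4171−55.3809)/(100.3329−62.3691) = -1.0000. V = [p*·17.4171 + (1−p*)·55.3809]/1 = 27.3600. B = V − Δ·S = 117.7500.
(1,1): S=145.4100. Δ = (V_up−V_dn)/(S_up−S_dn) = (1.6711−17.4171)/(161.4051−100.3329) = -0.2578. V = [p*·1.6711 + (1−p*)·17.4171]/1 = 5.7950. B = V − Δ·S = 43.2856.
(0,0): S=131.0000. Δ = (V_up−V_dn)/(S_up−S_dn) = (5.7950−27.3600)/(145.4100−90.3900) = -0.3919. V = [p*·5.7950 + (1−p*)·27.3600]/1 = 11.4430. B = V − Δ·S = 62.7882.
Root portfolio cost Δ·131+B reproduces V0=11.4430.

(0,0): Delta=-0.3919 Bond=62.7882
(1,0): Delta=-1.0000 Bond=117.7500
(1,1): Delta=-0.2578 Bond=43.2856
(2,0): Delta=-1.0000 Bond=117.7500
(2,1): Delta=-1.0000 Bond=117.7500
(2,2): Delta=-0.0941 Bond=16.8627
V0=11.4430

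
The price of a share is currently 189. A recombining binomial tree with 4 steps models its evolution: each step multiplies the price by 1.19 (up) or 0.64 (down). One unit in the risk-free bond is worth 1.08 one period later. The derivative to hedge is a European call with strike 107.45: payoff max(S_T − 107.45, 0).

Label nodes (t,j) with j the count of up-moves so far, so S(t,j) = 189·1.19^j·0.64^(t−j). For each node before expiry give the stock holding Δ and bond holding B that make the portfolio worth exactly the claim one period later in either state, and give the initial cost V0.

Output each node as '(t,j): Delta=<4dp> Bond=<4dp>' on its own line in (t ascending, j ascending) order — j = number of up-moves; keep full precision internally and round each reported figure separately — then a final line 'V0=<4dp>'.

Under the risk-neutral measure, an up-move has probability p* = (R−d)/(u−d) = 0.8000 and values discount at R = 1.08.
Terminal values V(4,·): V(4,0)=0.0000, V(4,1)=0.0000, V(4,2)=2.1765, V(4,3)=96.3868, V(4,4)=271.5591
Node (3,0) S=49.5452: V=(p*·0.0000+(1−p*)·0.0000)/1.08=0.0000; Δ=(0.0000−0.0000)/(58.9588−31.7089)=0.0000; B=V−Δ·S=0.0000
Node (3,1) S=92.1231: V=(p*·2.1765+(1−p*)·0.0000)/1.08=1.6122; Δ=(2.1765−0.0000)/(109.6265−58.9588)=0.0430; B=V−Δ·S=-2.3451
Node (3,2) S=171.2915: V=(p*·96.3868+(1−p*)·2.1765)/1.08=71.8007; Δ=(96.3868−2.1765)/(203.8368−109.6265)=1.0000; B=V−Δ·S=-99.4907
Node (3,3) S=318.4951: V=(p*·271.5591+(1−p*)·96.3868)/1.08=219.0043; Δ=(271.5591−96.3868)/(379.0091−203.8368)=1.0000; B=V−Δ·S=-99.4907
Node (2,0) S=77.4144: V=(p*·1.6122+(1−p*)·0.0000)/1.08=1.1943; Δ=(1.6122−0.0000)/(92.1231−49.5452)=0.0379; B=V−Δ·S=-1.7371
Node (2,1) S=143.9424: V=(p*·71.8007+(1−p*)·1.6122)/1.08=53.4843; Δ=(71.8007−1.6122)/(171.2915−92.1231)=0.8866; B=V−Δ·S=-74.1311
Node (2,2) S=267.6429: V=(p*·219.0043+(1−p*)·71.8007)/1.08=175.5218; Δ=(219.0043−71.8007)/(318.4951−171.2915)=1.0000; B=V−Δ·S=-92.1211
Node (1,0) S=120.9600: V=(p*·53.4843+(1−p*)·1.1943)/1.08=39.8391; Δ=(53.4843−1.1943)/(143.9424−77.4144)=0.7860; B=V−Δ·S=-55.2336
Node (1,1) S=224.9100: V=(p*·175.5218+(1−p*)·53.4843)/1.08=139.9207; Δ=(175.5218−53.4843)/(267.6429−143.9424)=0.9866; B=V−Δ·S=-81.9658
Node (0,0) S=189.0000: V=(p*·139.9207+(1−p*)·39.8391)/1.08=111.0226; Δ=(139.9207−39.8391)/(224.9100−120.9600)=0.9628; B=V−Δ·S=-70.9439
Self-financing check: at every node Δ·S+B equals the discounted successor values.

(0,0): Delta=0.9628 Bond=-70.9439
(1,0): Delta=0.7860 Bond=-55.2336
(1,1): Delta=0.9866 Bond=-81.9658
(2,0): Delta=0.0379 Bond=-1.7371
(2,1): Delta=0.8866 Bond=-74.1311
(2,2): Delta=1.0000 Bond=-92.1211
(3,0): Delta=0.0000 Bond=0.0000
(3,1): Delta=0.0430 Bond=-2.3451
(3,2): Delta=1.0000 Bond=-99.4907
(3,3): Delta=1.0000 Bond=-99.4907
V0=111.0226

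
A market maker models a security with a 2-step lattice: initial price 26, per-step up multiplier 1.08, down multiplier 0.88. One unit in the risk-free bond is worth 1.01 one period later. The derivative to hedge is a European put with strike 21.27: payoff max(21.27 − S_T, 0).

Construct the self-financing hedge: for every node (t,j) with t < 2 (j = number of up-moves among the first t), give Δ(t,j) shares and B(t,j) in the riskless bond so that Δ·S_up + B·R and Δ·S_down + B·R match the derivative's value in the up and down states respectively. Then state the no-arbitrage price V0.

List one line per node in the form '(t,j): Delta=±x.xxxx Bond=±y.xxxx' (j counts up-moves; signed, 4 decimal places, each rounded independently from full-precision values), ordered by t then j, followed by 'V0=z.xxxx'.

(0,0): Delta=-0.0757 Bond=2.1040
(1,0): Delta=-0.2482 Bond=6.0715
(1,1): Delta=0.0000 Bond=0.0000
V0=0.1364

Under the risk-neutral measure, an up-move has probability p* = (R−d)/(u−d) = 0.6500 and values discount at R = 1.01.
Terminal payoffs: V(2,0)=1.1356, V(2,1)=0.0000, V(2,2)=0.0000
Node (1,0) S=22.8800: V=(p*·0.0000+(1−p*)·1.1356)/1.01=0.3935; Δ=(0.0000−1.1356)/(24.7104−20.1344)=-0.2482; B=V−Δ·S=6.0715
Node (1,1) S=28.0800: V=(p*·0.0000+(1−p*)·0.0000)/1.01=0.0000; Δ=(0.0000−0.0000)/(30.3264−24.7104)=0.0000; B=V−Δ·S=0.0000
Node (0,0) S=26.0000: V=(p*·0.0000+(1−p*)·0.3935)/1.01=0.1364; Δ=(0.0000−0.3935)/(28.0800−22.8800)=-0.0757; B=V−Δ·S=2.1040
Root portfolio cost Δ·26+B reproduces V0=0.1364.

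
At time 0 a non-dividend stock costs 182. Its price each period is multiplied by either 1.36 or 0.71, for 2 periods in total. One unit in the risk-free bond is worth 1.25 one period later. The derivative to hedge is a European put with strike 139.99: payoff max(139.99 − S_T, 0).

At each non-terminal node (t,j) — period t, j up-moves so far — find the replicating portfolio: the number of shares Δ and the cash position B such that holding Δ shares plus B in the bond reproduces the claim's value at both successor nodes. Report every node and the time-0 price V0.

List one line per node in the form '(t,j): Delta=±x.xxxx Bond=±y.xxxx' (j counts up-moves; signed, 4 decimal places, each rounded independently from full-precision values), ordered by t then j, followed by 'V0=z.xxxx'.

No-arbitrage ⇒ martingale measure with p* = (R−d)/(u−d) = 0.8308.
At expiry t=2: V(2,0)=48.2438, V(2,1)=0.0000, V(2,2)=0.0000
Node (1,0) S=129.2200: V=(p*·0.0000+(1−p*)·48.2438)/1.25=6.5315; Δ=(0.0000−48.2438)/(175.7392−91.7462)=-0.5744; B=V−Δ·S=80.7527
Node (1,1) S=247.5200: V=(p*·0.0000+(1−p*)·0.0000)/1.25=0.0000; Δ=(0.0000−0.0000)/(336.6272−175.7392)=0.0000; B=V−Δ·S=0.0000
Node (0,0) S=182.0000: V=(p*·0.0000+(1−p*)·6.5315)/1.25=0.8843; Δ=(0.0000−6.5315)/(247.5200−129.2200)=-0.0552; B=V−Δ·S=10.9327
Root portfolio cost Δ·182+B reproduces V0=0.8843.

(0,0): Delta=-0.0552 Bond=10.9327
(1,0): Delta=-0.5744 Bond=80.7527
(1,1): Delta=0.0000 Bond=0.0000
V0=0.8843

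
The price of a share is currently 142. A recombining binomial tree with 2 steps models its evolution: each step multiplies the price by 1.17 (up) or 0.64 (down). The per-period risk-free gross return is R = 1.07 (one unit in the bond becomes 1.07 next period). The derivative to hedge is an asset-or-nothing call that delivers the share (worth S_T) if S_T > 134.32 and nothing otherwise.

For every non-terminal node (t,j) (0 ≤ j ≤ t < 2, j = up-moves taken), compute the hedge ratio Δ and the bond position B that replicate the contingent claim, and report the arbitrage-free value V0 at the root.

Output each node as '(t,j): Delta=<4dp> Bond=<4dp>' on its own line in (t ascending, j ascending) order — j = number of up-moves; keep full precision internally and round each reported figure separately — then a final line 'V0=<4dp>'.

Risk-neutral probability p* = (R−d)/(u−d) = (1.07−0.64)/(1.17−0.64) = 0.8113.
Terminal payoffs: V(2,0)=0.0000, V(2,1)=0.0000, V(2,2)=194.3838
(1,0): S=90.8800. Δ = (V_up−V_dn)/(S_up−S_dn) = (0.0000−0.0000)/(106.3296−58.1632) = 0.0000. V = [p*·0.0000 + (1−p*)·0.0000]/1.07 = 0.0000. B = V − Δ·S = 0.0000.
(1,1): S=166.1400. Δ = (V_up−V_dn)/(S_up−S_dn) = (194.3838−0.0000)/(194.3838−106.3296) = 2.2075. V = [p*·194.3838 + (1−p*)·0.0000]/1.07 = 147.3903. B = V − Δ·S = -219.3716.
(0,0): S=142.0000. Δ = (V_up−V_dn)/(S_up−S_dn) = (147.3903−0.0000)/(166.1400−90.8800) = 1.9584. V = [p*·147.3903 + (1−p*)·0.0000]/1.07 = 111.7578. B = V − Δ·S = -166.3371.
Root portfolio cost Δ·142+B reproduces V0=111.7578.

(0,0): Delta=1.9584 Bond=-166.3371
(1,0): Delta=0.0000 Bond=0.0000
(1,1): Delta=2.2075 Bond=-219.3716
V0=111.7578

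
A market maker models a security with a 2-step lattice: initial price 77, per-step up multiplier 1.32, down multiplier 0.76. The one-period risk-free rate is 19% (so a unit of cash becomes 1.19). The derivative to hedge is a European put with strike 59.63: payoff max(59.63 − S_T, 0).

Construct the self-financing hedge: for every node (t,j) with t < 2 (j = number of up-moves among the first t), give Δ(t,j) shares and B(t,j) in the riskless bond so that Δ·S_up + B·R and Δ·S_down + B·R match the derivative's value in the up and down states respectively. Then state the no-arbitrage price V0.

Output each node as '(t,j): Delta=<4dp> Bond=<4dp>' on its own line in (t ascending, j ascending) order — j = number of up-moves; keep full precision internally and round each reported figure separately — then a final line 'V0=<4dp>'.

Since d<R<u, set p* = (R−d)/(u−d) = 0.7679; price each node as the discounted p*-expectation of its children.
Terminal payoffs: V(2,0)=15.1548, V(2,1)=0.0000, V(2,2)=0.0000
(1,0): S=58.5200. Δ = (V_up−V_dn)/(S_up−S_dn) = (0.0000−15.1548)/(77.2464−44.4752) = -0.4624. V = [p*·0.0000 + (1−p*)·15.1548]/1.19 = 2.9564. B = V − Δ·S = 30.0185.
(1,1): S=101.6400. Δ = (V_up−V_dn)/(S_up−S_dn) = (0.0000−0.0000)/(134.1648−77.2464) = 0.0000. V = [p*·0.0000 + (1−p*)·0.0000]/1.19 = 0.0000. B = V − Δ·S = 0.0000.
(0,0): S=77.0000. Δ = (V_up−V_dn)/(S_up−S_dn) = (0.0000−2.9564)/(101.6400−58.5200) = -0.0686. V = [p*·0.0000 + (1−p*)·2.9564]/1.19 = 0.5767. B = V − Δ·S = 5.8560.
Root portfolio cost Δ·77+B reproduces V0=0.5767.

(0,0): Delta=-0.0686 Bond=5.8560
(1,0): Delta=-0.4624 Bond=30.0185
(1,1): Delta=0.0000 Bond=0.0000
V0=0.5767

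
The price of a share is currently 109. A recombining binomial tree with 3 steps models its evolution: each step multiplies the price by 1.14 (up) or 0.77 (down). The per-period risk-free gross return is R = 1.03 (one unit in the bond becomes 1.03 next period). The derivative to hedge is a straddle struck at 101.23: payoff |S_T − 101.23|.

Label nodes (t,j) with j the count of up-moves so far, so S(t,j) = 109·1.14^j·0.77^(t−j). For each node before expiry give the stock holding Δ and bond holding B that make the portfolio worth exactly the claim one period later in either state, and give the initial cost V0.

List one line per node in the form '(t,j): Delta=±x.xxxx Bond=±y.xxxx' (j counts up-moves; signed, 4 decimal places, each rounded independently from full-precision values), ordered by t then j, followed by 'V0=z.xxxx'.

(0,0): Delta=0.3630 Bond=-11.3354
(1,0): Delta=-0.6553 Bond=73.7902
(1,1): Delta=0.6540 Bond=-47.8340
(2,0): Delta=-1.0000 Bond=98.2816
(2,1): Delta=-0.5568 Bond=66.5787
(2,2): Delta=1.0000 Bond=-98.2816
V0=28.2330

Risk-neutral probability p* = (R−d)/(u−d) = (1.03−0.77)/(1.14−0.77) = 0.7027.
Terminal values V(3,·): V(3,0)=51.4679, V(3,1)=27.5562, V(3,2)=7.8454, V(3,3)=60.2583
(2,0): S=64.6261. Δ = (V_up−V_dn)/(S_up−S_dn) = (27.5562−51.4679)/(73.6738−49.7621) = -1.0000. V = [p*·27.5562 + (1−p*)·51.4679]/1.03 = 33.6555. B = V − Δ·S = 98.2816.
(2,1): S=95.6802. Δ = (V_up−V_dn)/(S_up−S_dn) = (7.8454−27.5562)/(109.0754−73.6738) = -0.5568. V = [p*·7.8454 + (1−p*)·27.5562]/1.03 = 13.3062. B = V − Δ·S = 66.5787.
(2,2): S=141.6564. Δ = (V_up−V_dn)/(S_up−S_dn) = (60.2583−7.8454)/(161.4883−109.0754) = 1.0000. V = [p*·60.2583 + (1−p*)·7.8454]/1.03 = 43.3748. B = V − Δ·S = -98.2816.
(1,0): S=83.9300. Δ = (V_up−V_dn)/(S_up−S_dn) = (13.3062−33.6555)/(95.6802−64.6261) = -0.6553. V = [p*·13.3062 + (1−p*)·33.6555]/1.03 = 18.7922. B = V − Δ·S = 73.7902.
(1,1): S=124.2600. Δ = (V_up−V_dn)/(S_up−S_dn) = (43.3748−13.3062)/(141.6564−95.6802) = 0.6540. V = [p*·43.3748 + (1−p*)·13.3062]/1.03 = 33.4325. B = V − Δ·S = -47.8340.
(0,0): S=109.0000. Δ = (V_up−V_dn)/(S_up−S_dn) = (33.4325−18.7922)/(124.2600−83.9300) = 0.3630. V = [p*·33.4325 + (1−p*)·18.7922]/1.03 = 28.2330. B = V − Δ·S = -11.3354.
Each (Δ,B) replicates both successor values, so the strategy is self-financing and V0 is arbitrage-free.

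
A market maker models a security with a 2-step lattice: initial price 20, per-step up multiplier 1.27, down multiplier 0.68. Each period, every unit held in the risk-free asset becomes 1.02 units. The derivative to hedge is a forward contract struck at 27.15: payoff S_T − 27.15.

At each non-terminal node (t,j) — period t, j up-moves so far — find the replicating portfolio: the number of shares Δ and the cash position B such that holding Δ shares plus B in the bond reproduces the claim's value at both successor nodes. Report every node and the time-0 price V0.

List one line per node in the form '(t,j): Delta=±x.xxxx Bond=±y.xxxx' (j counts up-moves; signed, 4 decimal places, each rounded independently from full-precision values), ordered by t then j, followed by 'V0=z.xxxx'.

Since d<R<u, set p* = (R−d)/(u−d) = 0.5763; price each node as the discounted p*-expectation of its children.
Terminal values V(2,·): V(2,0)=-17.9020, V(2,1)=-9.8780, V(2,2)=5.1080
  t=1,j=0: stock 13.6000 → up 17.2720 (V=-9.8780), down 9.2480 (V=-17.9020). Price -13.0176; hedge Δ=1.0000, bond B=-26.6176.
  t=1,j=1: stock 25.4000 → up 32.2580 (V=5.1080), down 17.2720 (V=-9.8780). Price -1.2176; hedge Δ=1.0000, bond B=-26.6176.
  t=0,j=0: stock 20.0000 → up 25.4000 (V=-1.2176), down 13.6000 (V=-13.0176). Price -6.0957; hedge Δ=1.0000, bond B=-26.0957.
Each (Δ,B) replicates both successor values, so the strategy is self-financing and V0 is arbitrage-free.

(0,0): Delta=1.0000 Bond=-26.0957
(1,0): Delta=1.0000 Bond=-26.6176
(1,1): Delta=1.0000 Bond=-26.6176
V0=-6.0957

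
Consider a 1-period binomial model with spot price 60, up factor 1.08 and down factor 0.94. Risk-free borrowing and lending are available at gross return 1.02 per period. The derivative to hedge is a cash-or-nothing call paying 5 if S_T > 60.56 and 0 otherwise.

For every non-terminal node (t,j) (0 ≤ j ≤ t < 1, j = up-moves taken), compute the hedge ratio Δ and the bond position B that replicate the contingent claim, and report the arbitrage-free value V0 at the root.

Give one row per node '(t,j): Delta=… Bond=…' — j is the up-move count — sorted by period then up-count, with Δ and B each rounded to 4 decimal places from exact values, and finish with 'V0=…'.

(0,0): Delta=0.5952 Bond=-32.9132
V0=2.8011

Risk-neutral probability p* = (R−d)/(u−d) = (1.02−0.94)/(1.08−0.94) = 0.5714.
Terminal payoffs: V(1,0)=0.0000, V(1,1)=5.0000
Node (0,0) S=60.0000: V=(p*·5.0000+(1−p*)·0.0000)/1.02=2.8011; Δ=(5.0000−0.0000)/(64.8000−56.4000)=0.5952; B=V−Δ·S=-32.9132
Each (Δ,B) replicates both successor values, so the strategy is self-financing and V0 is arbitrage-free.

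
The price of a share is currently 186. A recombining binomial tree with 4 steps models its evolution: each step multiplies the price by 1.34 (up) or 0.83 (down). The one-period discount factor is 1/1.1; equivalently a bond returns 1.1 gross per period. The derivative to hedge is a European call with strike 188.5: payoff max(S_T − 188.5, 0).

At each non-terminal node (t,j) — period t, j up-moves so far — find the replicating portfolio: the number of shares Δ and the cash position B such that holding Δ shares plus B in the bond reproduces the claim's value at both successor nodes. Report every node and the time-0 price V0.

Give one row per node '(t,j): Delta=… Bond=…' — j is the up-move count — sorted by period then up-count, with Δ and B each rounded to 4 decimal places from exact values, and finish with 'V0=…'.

(0,0): Delta=0.8271 Bond=-86.3037
(1,0): Delta=0.6334 Bond=-65.0261
(1,1): Delta=0.9338 Bond=-121.5189
(2,0): Delta=0.3062 Bond=-29.6074
(2,1): Delta=0.8135 Bond=-108.7921
(2,2): Delta=1.0000 Bond=-155.7851
(3,0): Delta=0.0000 Bond=0.0000
(3,1): Delta=0.4748 Bond=-61.5175
(3,2): Delta=1.0000 Bond=-171.3636
(3,3): Delta=1.0000 Bond=-171.3636
V0=67.5410

Risk-neutral probability p* = (R−d)/(u−d) = (1.1−0.83)/(1.34−0.83) = 0.5294.
At expiry t=4: V(4,0)=0.0000, V(4,1)=0.0000, V(4,2)=41.5799, V(4,3)=182.9543, V(4,4)=411.1974
(3,0): S=106.3524. Δ = (V_up−V_dn)/(S_up−S_dn) = (0.0000−0.0000)/(142.5122−88.2725) = 0.0000. V = [p*·0.0000 + (1−p*)·0.0000]/1.1 = 0.0000. B = V − Δ·S = 0.0000.
(3,1): S=171.7014. Δ = (V_up−V_dn)/(S_up−S_dn) = (41.5799−0.0000)/(230.0799−142.5122) = 0.4748. V = [p*·41.5799 + (1−p*)·0.0000]/1.1 = 20.0117. B = V − Δ·S = -61.5175.
(3,2): S=277.2047. Δ = (V_up−V_dn)/(S_up−S_dn) = (182.9543−41.5799)/(371.4543−230.0799) = 1.0000. V = [p*·182.9543 + (1−p*)·41.5799]/1.1 = 105.8411. B = V − Δ·S = -171.3636.
(3,3): S=447.5353. Δ = (V_up−V_dn)/(S_up−S_dn) = (411.1974−182.9543)/(599.6974−371.4543) = 1.0000. V = [p*·411.1974 + (1−p*)·182.9543]/1.1 = 276.1717. B = V − Δ·S = -171.3636.
(2,0): S=128.1354. Δ = (V_up−V_dn)/(S_up−S_dn) = (20.0117−0.0000)/(171.7014−106.3524) = 0.3062. V = [p*·20.0117 + (1−p*)·0.0000]/1.1 = 9.6313. B = V − Δ·S = -29.6074.
(2,1): S=206.8692. Δ = (V_up−V_dn)/(S_up−S_dn) = (105.8411−20.0117)/(277.2047−171.7014) = 0.8135. V = [p*·105.8411 + (1−p*)·20.0117]/1.1 = 59.5007. B = V − Δ·S = -108.7921.
(2,2): S=333.9816. Δ = (V_up−V_dn)/(S_up−S_dn) = (276.1717−105.8411)/(447.5353−277.2047) = 1.0000. V = [p*·276.1717 + (1−p*)·105.8411]/1.1 = 178.1965. B = V − Δ·S = -155.7851.
(1,0): S=154.3800. Δ = (V_up−V_dn)/(S_up−S_dn) = (59.5007−9.6313)/(206.8692−128.1354) = 0.6334. V = [p*·59.5007 + (1−p*)·9.6313]/1.1 = 32.7571. B = V − Δ·S = -65.0261.
(1,1): S=249.2400. Δ = (V_up−V_dn)/(S_up−S_dn) = (178.1965−59.5007)/(333.9816−206.8692) = 0.9338. V = [p*·178.1965 + (1−p*)·59.5007]/1.1 = 111.2179. B = V − Δ·S = -121.5189.
(0,0): S=186.0000. Δ = (V_up−V_dn)/(S_up−S_dn) = (111.2179−32.7571)/(249.2400−154.3800) = 0.8271. V = [p*·111.2179 + (1−p*)·32.7571]/1.1 = 67.5410. B = V − Δ·S = -86.3037.
Check: Δ(0,0)·S0 + B(0,0) = 67.5410 = V0.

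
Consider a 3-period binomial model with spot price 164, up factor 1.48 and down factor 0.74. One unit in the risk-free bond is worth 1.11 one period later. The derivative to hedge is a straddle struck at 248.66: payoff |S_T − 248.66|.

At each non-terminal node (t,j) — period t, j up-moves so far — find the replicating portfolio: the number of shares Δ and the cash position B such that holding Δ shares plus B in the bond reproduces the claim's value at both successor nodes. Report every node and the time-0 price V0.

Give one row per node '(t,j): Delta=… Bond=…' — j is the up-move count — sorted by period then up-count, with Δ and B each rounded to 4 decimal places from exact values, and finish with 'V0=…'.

(0,0): Delta=0.0037 Bond=78.3567
(1,0): Delta=-0.8278 Bond=187.8850
(1,1): Delta=0.4194 Bond=-13.9331
(2,0): Delta=-1.0000 Bond=224.0180
(2,1): Delta=-0.7417 Bond=193.0866
(2,2): Delta=1.0000 Bond=-224.0180
V0=78.9630

The replicating-portfolio and risk-neutral prices coincide; use p* = (1.11−0.74)/(1.48−0.74) = 0.5000 for the latter.
Payoff layer (t=3): V(3,0)=182.2033, V(3,1)=115.7465, V(3,2)=17.1669, V(3,3)=282.9939
Node (2,0) S=89.8064: V=(p*·115.7465+(1−p*)·182.2033)/1.11=134.2116; Δ=(115.7465−182.2033)/(132.9135−66.4567)=-1.0000; B=V−Δ·S=224.0180
Node (2,1) S=179.6128: V=(p*·17.1669+(1−p*)·115.7465)/1.11=59.8709; Δ=(17.1669−115.7465)/(265.8269−132.9135)=-0.7417; B=V−Δ·S=193.0866
Node (2,2) S=359.2256: V=(p*·282.9939+(1−p*)·17.1669)/1.11=135.2076; Δ=(282.9939−17.1669)/(531.6539−265.8269)=1.0000; B=V−Δ·S=-224.0180
Node (1,0) S=121.3600: V=(p*·59.8709+(1−p*)·134.2116)/1.11=87.4246; Δ=(59.8709−134.2116)/(179.6128−89.8064)=-0.8278; B=V−Δ·S=187.8850
Node (1,1) S=242.7200: V=(p*·135.2076+(1−p*)·59.8709)/1.11=87.8732; Δ=(135.2076−59.8709)/(359.2256−179.6128)=0.4194; B=V−Δ·S=-13.9331
Node (0,0) S=164.0000: V=(p*·87.8732+(1−p*)·87.4246)/1.11=78.9630; Δ=(87.8732−87.4246)/(242.7200−121.3600)=0.0037; B=V−Δ·S=78.3567
The time-0 hedge costs 78.9630, which is the no-arbitrage price.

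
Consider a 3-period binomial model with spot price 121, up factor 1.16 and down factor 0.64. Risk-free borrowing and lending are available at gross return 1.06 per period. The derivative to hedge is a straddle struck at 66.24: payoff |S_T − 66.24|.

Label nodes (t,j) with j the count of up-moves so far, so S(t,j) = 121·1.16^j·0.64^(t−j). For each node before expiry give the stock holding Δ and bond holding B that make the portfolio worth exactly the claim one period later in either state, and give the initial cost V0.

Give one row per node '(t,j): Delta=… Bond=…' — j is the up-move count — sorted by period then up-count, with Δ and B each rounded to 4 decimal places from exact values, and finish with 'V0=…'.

Under the risk-neutral measure, an up-move has probability p* = (R−d)/(u−d) = 0.8077 and values discount at R = 1.06.
Terminal values V(3,·): V(3,0)=34.5206, V(3,1)=8.7485, V(3,2)=37.9633, V(3,3)=122.6284
  t=2,j=0: stock 49.5616 → up 57.4915 (V=8.7485), down 31.7194 (V=34.5206). Price 12.9290; hedge Δ=-1.0000, bond B=62.4906.
  t=2,j=1: stock 89.8304 → up 104.2033 (V=37.9633), down 57.4915 (V=8.7485). Price 30.5142; hedge Δ=0.6254, bond B=-25.6680.
  t=2,j=2: stock 162.8176 → up 188.8684 (V=122.6284), down 104.2033 (V=37.9633). Price 100.3270; hedge Δ=1.0000, bond B=-62.4906.
  t=1,j=0: stock 77.4400 → up 89.8304 (V=30.5142), down 49.5616 (V=12.9290). Price 25.5966; hedge Δ=0.4367, bond B=-8.2211.
  t=1,j=1: stock 140.3600 → up 162.8176 (V=100.3270), down 89.8304 (V=30.5142). Price 81.9825; hedge Δ=0.9565, bond B=-52.2729.
  t=0,j=0: stock 121.0000 → up 140.3600 (V=81.9825), down 77.4400 (V=25.5966). Price 67.1124; hedge Δ=0.8962, bond B=-41.3221.
The time-0 hedge costs 67.1124, which is the no-arbitrage price.

(0,0): Delta=0.8962 Bond=-41.3221
(1,0): Delta=0.4367 Bond=-8.2211
(1,1): Delta=0.9565 Bond=-52.2729
(2,0): Delta=-1.0000 Bond=62.4906
(2,1): Delta=0.6254 Bond=-25.6680
(2,2): Delta=1.0000 Bond=-62.4906
V0=67.1124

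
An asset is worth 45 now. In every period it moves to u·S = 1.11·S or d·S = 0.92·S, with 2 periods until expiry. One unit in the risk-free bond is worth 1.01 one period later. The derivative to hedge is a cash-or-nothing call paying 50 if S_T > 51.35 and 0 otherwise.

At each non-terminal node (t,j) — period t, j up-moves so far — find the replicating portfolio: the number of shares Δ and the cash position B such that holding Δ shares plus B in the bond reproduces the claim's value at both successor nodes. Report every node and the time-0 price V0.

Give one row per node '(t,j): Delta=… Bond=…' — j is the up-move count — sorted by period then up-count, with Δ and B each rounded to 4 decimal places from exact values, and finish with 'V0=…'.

(0,0): Delta=2.7427 Bond=-112.4218
(1,0): Delta=0.0000 Bond=0.0000
(1,1): Delta=5.2684 Bond=-239.7082
V0=10.9978

Risk-neutral probability p* = (R−d)/(u−d) = (1.01−0.92)/(1.11−0.92) = 0.4737.
Terminal payoffs: V(2,0)=0.0000, V(2,1)=0.0000, V(2,2)=50.0000
(1,0): S=41.4000. Δ = (V_up−V_dn)/(S_up−S_dn) = (0.0000−0.0000)/(45.9540−38.0880) = 0.0000. V = [p*·0.0000 + (1−p*)·0.0000]/1.01 = 0.0000. B = V − Δ·S = 0.0000.
(1,1): S=49.9500. Δ = (V_up−V_dn)/(S_up−S_dn) = (50.0000−0.0000)/(55.4445−45.9540) = 5.2684. V = [p*·50.0000 + (1−p*)·0.0000]/1.01 = 23.4497. B = V − Δ·S = -239.7082.
(0,0): S=45.0000. Δ = (V_up−V_dn)/(S_up−S_dn) = (23.4497−0.0000)/(49.9500−41.4000) = 2.7427. V = [p*·23.4497 + (1−p*)·0.0000]/1.01 = 10.9978. B = V − Δ·S = -112.4218.
The time-0 hedge costs 10.9978, which is the no-arbitrage price.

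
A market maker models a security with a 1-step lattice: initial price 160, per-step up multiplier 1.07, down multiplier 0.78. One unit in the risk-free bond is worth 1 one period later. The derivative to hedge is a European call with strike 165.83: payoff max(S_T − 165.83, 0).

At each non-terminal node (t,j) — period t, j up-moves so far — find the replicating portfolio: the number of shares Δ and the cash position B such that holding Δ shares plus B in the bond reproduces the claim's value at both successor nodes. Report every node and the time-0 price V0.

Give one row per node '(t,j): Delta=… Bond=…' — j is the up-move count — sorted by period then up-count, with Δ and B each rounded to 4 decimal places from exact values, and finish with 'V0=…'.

The replicating-portfolio and risk-neutral prices coincide; use p* = (1−0.78)/(1.07−0.78) = 0.7586 for the latter.
Payoff layer (t=1): V(1,0)=0.0000, V(1,1)=5.3700
Node (0,0) S=160.0000: V=(p*·5.3700+(1−p*)·0.0000)/1=4.0738; Δ=(5.3700−0.0000)/(171.2000−124.8000)=0.1157; B=V−Δ·S=-14.4434
The time-0 hedge costs 4.0738, which is the no-arbitrage price.

(0,0): Delta=0.1157 Bond=-14.4434
V0=4.0738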